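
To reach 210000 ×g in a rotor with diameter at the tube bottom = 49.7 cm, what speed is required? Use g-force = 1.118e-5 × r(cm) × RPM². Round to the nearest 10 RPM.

27490 RPM

r = 49.7 / 2 = 24.85 cm
RCF = 1.118 × 10⁻⁵ × r × N²
210,000 = 1.118 × 10⁻⁵ × 24.85 × N²
N² = 210,000 / (27.7823 × 10⁻⁵) = 755,876,943
N ≈ √755,876,943 ≈ 27,493.2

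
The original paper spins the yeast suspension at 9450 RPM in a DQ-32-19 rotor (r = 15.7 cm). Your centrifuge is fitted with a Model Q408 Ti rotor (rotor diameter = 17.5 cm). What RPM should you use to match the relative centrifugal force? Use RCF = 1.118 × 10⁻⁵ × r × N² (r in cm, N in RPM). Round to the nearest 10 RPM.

RCF_original = 1.118 × 10⁻⁵ × 15.7 × (9450)² = 1.118 × 10⁻⁵ × 15.7 × 89,302,500 ≈ 15,674.9 × g
Your rotor: r = 17.5 / 2 = 8.75 cm
15,674.9 = 1.118 × 10⁻⁵ × 8.75 × N²
N² = 15,674.9 / (9.7825 × 10⁻⁵) = 160,234,091
N ≈ √160,234,091 ≈ 12,658.4

12660 RPM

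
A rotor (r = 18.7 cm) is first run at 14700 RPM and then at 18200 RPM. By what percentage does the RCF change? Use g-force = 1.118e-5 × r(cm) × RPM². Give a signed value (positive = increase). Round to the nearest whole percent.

RCF ∝ N², so the ratio is (18200/14700)² = (1.238095)² = 1.5329.
Change = 1.5329 − 1 = +0.5329 → +53.3%.

+53%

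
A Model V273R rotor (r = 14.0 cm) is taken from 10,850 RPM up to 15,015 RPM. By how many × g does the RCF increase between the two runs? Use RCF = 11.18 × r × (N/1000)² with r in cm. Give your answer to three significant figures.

≈ 16900 × g

RCF₁ = 11.18 × 14 × (10.85)² = 11.18 × 14 × 117.7225 ≈ 18,425.9 × g
RCF₂ = 11.18 × 14 × (15.015)² = 11.18 × 14 × 225.450225 ≈ 35,287.5 × g
Increase = 35,287.5 − 18,425.9 = 16,861.6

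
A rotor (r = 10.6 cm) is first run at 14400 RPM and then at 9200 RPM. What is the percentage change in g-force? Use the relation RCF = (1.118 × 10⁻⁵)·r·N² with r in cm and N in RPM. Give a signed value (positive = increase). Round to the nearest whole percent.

-59%

RCF ∝ N², so the ratio is (9200/14400)² = (0.638889)² = 0.4082.
Change = 0.4082 − 1 = -0.5918 → -59.2%.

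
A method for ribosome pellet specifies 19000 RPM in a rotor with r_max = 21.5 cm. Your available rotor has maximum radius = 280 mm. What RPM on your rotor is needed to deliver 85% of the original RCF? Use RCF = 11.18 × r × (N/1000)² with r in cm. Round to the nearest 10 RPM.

RCF = 11.18 × r × (N/1000)²
RCF_original = 11.18 × 21.5 × (19)² = 11.18 × 21.5 × 361 ≈ 86,773.6 × g
Target RCF = 0.85 × 86,773.6 ≈ 73,757.6 × g
Your rotor: r = 280 mm = 28.0 cm
73,757.6 = 11.18 × 28 × (N/1000)²
(N/1000)² = 73,757.6 / 313.04 = 235.6172
N = 1000 × √235.6172 ≈ 15,349.8

15350 RPM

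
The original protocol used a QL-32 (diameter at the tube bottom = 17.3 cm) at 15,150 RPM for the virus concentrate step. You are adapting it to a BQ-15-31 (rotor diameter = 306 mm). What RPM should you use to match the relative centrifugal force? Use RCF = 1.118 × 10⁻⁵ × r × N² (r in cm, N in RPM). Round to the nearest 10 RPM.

≈ 11390 RPM

Original rotor: r = 17.3 / 2 = 8.65 cm
RCF = 1.118 × 10⁻⁵ × r × N²
RCF_original = 1.118 × 10⁻⁵ × 8.65 × (15150)² = 1.118 × 10⁻⁵ × 8.65 × 229,522,500 ≈ 22,196.4 × g
Your rotor: r = 306 mm / 2 = 153 mm = 15.3 cm
22,196.4 = 1.118 × 10⁻⁵ × 15.3 × N²
N² = 22,196.4 / (17.1054 × 10⁻⁵) = 129,762,531
N ≈ √129,762,531 ≈ 11,391.3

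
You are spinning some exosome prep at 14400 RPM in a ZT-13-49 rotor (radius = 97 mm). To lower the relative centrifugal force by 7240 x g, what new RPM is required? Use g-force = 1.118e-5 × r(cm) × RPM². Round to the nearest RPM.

r = 97 mm = 9.7 cm
Current RCF = 1.118 × 10⁻⁵ × 9.7 × (14400)² = 1.118 × 10⁻⁵ × 9.7 × 207,360,000 ≈ 22,487.4 × g
Target RCF = 22,487.4 − 7,240 = 15,247.4 × g
N² = 15,247.4 / (10.8446 × 10⁻⁵) = 140,599,008
N ≈ √140,599,008 ≈ 11,857.4

≈ 11857 RPM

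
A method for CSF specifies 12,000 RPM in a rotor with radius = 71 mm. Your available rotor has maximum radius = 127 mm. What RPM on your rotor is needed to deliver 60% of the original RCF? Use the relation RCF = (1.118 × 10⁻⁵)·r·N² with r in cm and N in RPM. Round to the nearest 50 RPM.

Original rotor: r = 71 mm = 7.1 cm
RCF = 1.118 × 10⁻⁵ × r × N²
RCF_original = 1.118 × 10⁻⁵ × 7.1 × (12000)² = 1.118 × 10⁻⁵ × 7.1 × 144,000,000 ≈ 11,430.4 × g
Target RCF = 0.6 × 11,430.4 ≈ 6,858.2 × g
Your rotor: r = 127 mm = 12.7 cm
6,858.2 = 1.118 × 10⁻⁵ × 12.7 × N²
N² = 6,858.2 / (14.1986 × 10⁻⁵) = 48,301,945
N ≈ √48,301,945 ≈ 6,950.0

6950 RPM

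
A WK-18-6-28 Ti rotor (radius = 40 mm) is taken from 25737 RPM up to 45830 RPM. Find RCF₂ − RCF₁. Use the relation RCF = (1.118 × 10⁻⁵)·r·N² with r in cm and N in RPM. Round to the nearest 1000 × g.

r = 40 mm = 4.0 cm
RCF₁ = 1.118 × 10⁻⁵ × 4 × (25737)² = 1.118 × 10⁻⁵ × 4 × 662,393,169 ≈ 29,622.2 × g
RCF₂ = 1.118 × 10⁻⁵ × 4 × (45830)² = 1.118 × 10⁻⁵ × 4 × 2,100,388,900 ≈ 93,929.4 × g
Increase = 93,929.4 − 29,622.2 = 64,307.2

64000 x g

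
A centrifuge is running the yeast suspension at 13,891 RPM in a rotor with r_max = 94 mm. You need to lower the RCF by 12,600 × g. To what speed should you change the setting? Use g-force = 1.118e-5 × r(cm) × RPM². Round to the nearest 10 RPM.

≈ 8550 RPM

r = 94 mm = 9.4 cm
Current RCF = 1.118 × 10⁻⁵ × 9.4 × (13891)² = 1.118 × 10⁻⁵ × 9.4 × 192,959,881 ≈ 20,278.5 × g
Target RCF = 20,278.5 − 12,600 = 7,678.5 × g
N² = 7,678.5 / (10.5092 × 10⁻⁵) = 73,064,553
N ≈ √73,064,553 ≈ 8,547.8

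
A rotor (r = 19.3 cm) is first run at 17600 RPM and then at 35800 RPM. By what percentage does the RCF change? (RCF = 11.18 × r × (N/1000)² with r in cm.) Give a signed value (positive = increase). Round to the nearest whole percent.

RCF ∝ N², so the ratio is (35800/17600)² = (2.034091)² = 4.1375.
Change = 4.1375 − 1 = +3.1375 → +313.8%.

+314%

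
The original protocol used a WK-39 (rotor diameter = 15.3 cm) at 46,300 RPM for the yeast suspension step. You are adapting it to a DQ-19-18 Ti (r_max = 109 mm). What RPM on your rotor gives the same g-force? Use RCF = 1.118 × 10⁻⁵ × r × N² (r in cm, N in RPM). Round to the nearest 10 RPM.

Original rotor: r = 15.3 / 2 = 7.65 cm
RCF = 1.118 × 10⁻⁵ × r × N²
RCF_original = 1.118 × 10⁻⁵ × 7.65 × (46300)² = 1.118 × 10⁻⁵ × 7.65 × 2,143,690,000 ≈ 183,343.4 × g
Your rotor: r = 109 mm = 10.9 cm
183,343.4 = 1.118 × 10⁻⁵ × 10.9 × N²
N² = 183,343.4 / (12.1862 × 10⁻⁵) = 1,504,516,584
N ≈ √1,504,516,584 ≈ 38,788.1

38790 RPM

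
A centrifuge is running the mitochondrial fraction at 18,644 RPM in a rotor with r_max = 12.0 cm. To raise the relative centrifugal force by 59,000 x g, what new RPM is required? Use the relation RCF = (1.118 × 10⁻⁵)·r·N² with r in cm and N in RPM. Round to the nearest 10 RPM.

28060 RPM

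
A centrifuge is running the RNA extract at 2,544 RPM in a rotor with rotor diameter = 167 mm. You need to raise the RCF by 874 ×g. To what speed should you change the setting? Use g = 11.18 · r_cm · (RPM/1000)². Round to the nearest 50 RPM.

r = 167 mm / 2 = 83.5 mm = 8.35 cm
Current RCF = 11.18 × 8.35 × (2.544)² = 11.18 × 8.35 × 6.471936 ≈ 604.2 × g
Target RCF = 604.2 + 874 = 1,478.2 × g
(N/1000)² = 1,478.2 / 93.353 = 15.83452
N = 1000 × √15.83452 ≈ 3,979.3

≈ 4000 RPM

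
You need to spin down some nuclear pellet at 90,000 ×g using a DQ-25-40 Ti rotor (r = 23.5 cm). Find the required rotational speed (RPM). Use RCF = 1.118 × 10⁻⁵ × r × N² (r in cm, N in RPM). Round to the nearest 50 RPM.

18500 RPM

90,000 = 1.118 × 10⁻⁵ × 23.5 × N²
N² = 90,000 / (26.273 × 10⁻⁵) = 342,556,998
N ≈ √342,556,998 ≈ 18,508.3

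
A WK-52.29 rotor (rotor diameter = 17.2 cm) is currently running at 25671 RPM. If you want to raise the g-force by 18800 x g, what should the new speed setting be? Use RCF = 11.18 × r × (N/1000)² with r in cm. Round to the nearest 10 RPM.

29230 RPM

r = 17.2 / 2 = 8.6 cm
Current RCF = 11.18 × 8.6 × (25.671)² = 11.18 × 8.6 × 659.000241 ≈ 63,361.6 × g
Target RCF = 63,361.6 + 18,800 = 82,161.6 × g
(N/1000)² = 82,161.6 / 96.148 = 854.5326
N = 1000 × √854.5326 ≈ 29,232.4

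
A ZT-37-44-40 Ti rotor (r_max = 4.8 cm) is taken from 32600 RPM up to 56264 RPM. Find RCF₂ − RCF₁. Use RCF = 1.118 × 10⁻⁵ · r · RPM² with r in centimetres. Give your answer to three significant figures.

RCF₁ = 1.118 × 10⁻⁵ × 4.8 × (32600)² = 1.118 × 10⁻⁵ × 4.8 × 1,062,760,000 ≈ 57,032 × g
RCF₂ = 1.118 × 10⁻⁵ × 4.8 × (56264)² = 1.118 × 10⁻⁵ × 4.8 × 3,165,637,696 ≈ 169,880.8 × g
Increase = 169,880.8 − 57,032 = 112,848.8

≈ 113000 ×g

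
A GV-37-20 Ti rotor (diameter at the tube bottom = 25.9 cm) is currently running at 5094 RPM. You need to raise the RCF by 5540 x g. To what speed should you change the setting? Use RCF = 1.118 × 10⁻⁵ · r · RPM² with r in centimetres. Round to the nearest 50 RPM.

N₂ ≈ 8000 RPM

r = 25.9 / 2 = 12.95 cm
Current RCF = 1.118 × 10⁻⁵ × 12.95 × (5094)² = 1.118 × 10⁻⁵ × 12.95 × 25,948,836 ≈ 3,756.9 × g
Target RCF = 3,756.9 + 5,540 = 9,296.9 × g
N² = 9,296.9 / (14.4781 × 10⁻⁵) = 64,213,536
N ≈ √64,213,536 ≈ 8,013.3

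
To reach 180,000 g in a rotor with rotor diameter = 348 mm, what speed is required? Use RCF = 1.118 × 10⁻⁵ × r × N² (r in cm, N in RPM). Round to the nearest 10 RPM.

r = 348 mm / 2 = 174 mm = 17.4 cm
RCF = 1.118 × 10⁻⁵ × r × N²
180,000 = 1.118 × 10⁻⁵ × 17.4 × N²
N² = 180,000 / (19.4532 × 10⁻⁵) = 925,297,637
N ≈ √925,297,637 ≈ 30,418.7

30420 RPM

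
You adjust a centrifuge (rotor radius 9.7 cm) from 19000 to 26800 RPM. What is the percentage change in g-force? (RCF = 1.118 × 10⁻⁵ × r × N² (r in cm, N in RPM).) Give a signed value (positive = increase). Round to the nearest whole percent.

+99%

RCF ∝ N², so the ratio is (26800/19000)² = (1.410526)² = 1.9896.
Change = 1.9896 − 1 = +0.9896 → +99.0%.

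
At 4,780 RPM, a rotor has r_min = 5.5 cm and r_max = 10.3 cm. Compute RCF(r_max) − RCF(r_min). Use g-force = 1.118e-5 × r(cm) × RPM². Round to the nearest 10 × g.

ΔRCF = 1.118 × 10⁻⁵ × (r_max − r_min) × N² = 1.118 × 10⁻⁵ × 4.8 × 22,848,400 ≈ 1,226.1

1230 ×g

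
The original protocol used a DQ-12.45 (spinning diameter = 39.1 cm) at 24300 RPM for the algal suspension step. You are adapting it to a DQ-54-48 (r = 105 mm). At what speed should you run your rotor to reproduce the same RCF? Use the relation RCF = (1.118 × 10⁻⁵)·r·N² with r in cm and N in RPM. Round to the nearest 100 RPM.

Original rotor: r = 39.1 / 2 = 19.55 cm
RCF_original = 1.118 × 10⁻⁵ × 19.55 × (24300)² = 1.118 × 10⁻⁵ × 19.55 × 590,490,000 ≈ 129,062.8 × g
Your rotor: r = 105 mm = 10.5 cm
129,062.8 = 1.118 × 10⁻⁵ × 10.5 × N²
N² = 129,062.8 / (11.739 × 10⁻⁵) = 1,099,436,068
N ≈ √1,099,436,068 ≈ 33,157.7

33200 RPM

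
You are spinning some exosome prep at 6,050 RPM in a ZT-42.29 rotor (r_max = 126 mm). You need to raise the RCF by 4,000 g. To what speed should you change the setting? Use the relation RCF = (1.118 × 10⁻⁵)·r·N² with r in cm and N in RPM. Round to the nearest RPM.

8062 RPM

r = 126 mm = 12.6 cm
Current RCF = 1.118 × 10⁻⁵ × 12.6 × (6050)² = 1.118 × 10⁻⁵ × 12.6 × 36,602,500 ≈ 5,156.1 × g
Target RCF = 5,156.1 + 4,000 = 9,156.1 × g
N² = 9,156.1 / (14.0868 × 10⁻⁵) = 64,997,728
N ≈ √64,997,728 ≈ 8,062.1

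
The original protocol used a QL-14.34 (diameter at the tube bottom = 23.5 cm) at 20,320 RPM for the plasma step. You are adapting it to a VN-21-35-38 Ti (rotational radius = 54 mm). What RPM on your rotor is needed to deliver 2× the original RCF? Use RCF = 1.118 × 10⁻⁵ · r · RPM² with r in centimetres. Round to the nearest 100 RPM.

≈ 42400 RPM

Original rotor: r = 23.5 / 2 = 11.75 cm
RCF_original = 1.118 × 10⁻⁵ × 11.75 × (20320)² = 1.118 × 10⁻⁵ × 11.75 × 412,902,400 ≈ 54,240.9 × g
Target RCF = 2 × 54,240.9 ≈ 108,481.8 × g
Your rotor: r = 54 mm = 5.4 cm
108,481.8 = 1.118 × 10⁻⁵ × 5.4 × N²
N² = 108,481.8 / (6.0372 × 10⁻⁵) = 1,796,889,286
N ≈ √1,796,889,286 ≈ 42,389.7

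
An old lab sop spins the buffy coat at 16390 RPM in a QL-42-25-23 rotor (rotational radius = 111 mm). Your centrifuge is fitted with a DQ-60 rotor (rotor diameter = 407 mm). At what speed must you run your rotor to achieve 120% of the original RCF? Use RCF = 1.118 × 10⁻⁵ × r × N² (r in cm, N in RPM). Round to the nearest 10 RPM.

≈ 13260 RPM

Original rotor: r = 111 mm = 11.1 cm
RCF_original = 1.118 × 10⁻⁵ × 11.1 × (16390)² = 1.118 × 10⁻⁵ × 11.1 × 268,632,100 ≈ 33,336.7 × g
Target RCF = 1.2 × 33,336.7 ≈ 40,004 × g
Your rotor: r = 407 mm / 2 = 203.5 mm = 20.35 cm
40,004 = 1.118 × 10⁻⁵ × 20.35 × N²
N² = 40,004 / (22.7513 × 10⁻⁵) = 175,831,711
N ≈ √175,831,711 ≈ 13,260.2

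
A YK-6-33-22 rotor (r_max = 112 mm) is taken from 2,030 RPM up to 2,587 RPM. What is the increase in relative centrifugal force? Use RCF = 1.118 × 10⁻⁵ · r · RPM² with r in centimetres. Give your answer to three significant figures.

322 × g

r = 112 mm = 11.2 cm
RCF₁ = 1.118 × 10⁻⁵ × 11.2 × (2030)² = 1.118 × 10⁻⁵ × 11.2 × 4,120,900 ≈ 516 × g
RCF₂ = 1.118 × 10⁻⁵ × 11.2 × (2587)² = 1.118 × 10⁻⁵ × 11.2 × 6,692,569 ≈ 838 × g
Increase = 838 − 516 = 322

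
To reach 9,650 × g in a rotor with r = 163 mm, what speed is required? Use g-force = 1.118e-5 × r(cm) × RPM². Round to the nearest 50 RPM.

r = 163 mm = 16.3 cm
RCF = 1.118 × 10⁻⁵ × r × N²
9,650 = 1.118 × 10⁻⁵ × 16.3 × N²
N² = 9,650 / (18.2234 × 10⁻⁵) = 52,953,894
N ≈ √52,953,894 ≈ 7,276.9

7300 RPM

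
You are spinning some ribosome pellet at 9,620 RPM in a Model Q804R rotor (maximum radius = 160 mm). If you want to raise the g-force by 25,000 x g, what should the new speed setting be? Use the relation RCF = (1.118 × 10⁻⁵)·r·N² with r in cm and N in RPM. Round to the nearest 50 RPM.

15250 RPM

r = 160 mm = 16.0 cm
Current RCF = 1.118 × 10⁻⁵ × 16 × (9620)² = 1.118 × 10⁻⁵ × 16 × 92,544,400 ≈ 16,554.3 × g
Target RCF = 16,554.3 + 25,000 = 41,554.3 × g
N² = 41,554.3 / (17.888 × 10⁻⁵) = 232,302,661
N ≈ √232,302,661 ≈ 15,241.5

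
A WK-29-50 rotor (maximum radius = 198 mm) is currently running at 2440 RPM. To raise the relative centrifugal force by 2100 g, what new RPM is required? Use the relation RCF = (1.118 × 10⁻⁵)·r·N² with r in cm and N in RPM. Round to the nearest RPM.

r = 198 mm = 19.8 cm
Current RCF = 1.118 × 10⁻⁵ × 19.8 × (2440)² = 1.118 × 10⁻⁵ × 19.8 × 5,953,600 ≈ 1,317.9 × g
Target RCF = 1,317.9 + 2,100 = 3,417.9 × g
N² = 3,417.9 / (22.1364 × 10⁻⁵) = 15,440,180
N ≈ √15,440,180 ≈ 3,929.4

3929 RPM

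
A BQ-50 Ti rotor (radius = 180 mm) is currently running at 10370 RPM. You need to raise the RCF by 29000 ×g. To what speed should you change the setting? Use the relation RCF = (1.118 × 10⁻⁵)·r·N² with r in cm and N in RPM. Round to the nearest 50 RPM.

N₂ ≈ 15850 RPM

r = 180 mm = 18.0 cm
Current RCF = 1.118 × 10⁻⁵ × 18 × (10370)² = 1.118 × 10⁻⁵ × 18 × 107,536,900 ≈ 21,640.7 × g
Target RCF = 21,640.7 + 29,000 = 50,640.7 × g
N² = 50,640.7 / (20.124 × 10⁻⁵) = 251,643,311
N ≈ √251,643,311 ≈ 15,863.3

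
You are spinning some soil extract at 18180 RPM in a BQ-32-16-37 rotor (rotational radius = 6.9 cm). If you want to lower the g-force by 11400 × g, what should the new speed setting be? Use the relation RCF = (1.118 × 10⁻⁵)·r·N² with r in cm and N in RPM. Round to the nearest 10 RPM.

13520 RPM

Current RCF = 1.118 × 10⁻⁵ × 6.9 × (18180)² = 1.118 × 10⁻⁵ × 6.9 × 330,512,400 ≈ 25,496.4 × g
Target RCF = 25,496.4 − 11,400 = 14,096.4 × g
N² = 14,096.4 / (7.7142 × 10⁻⁵) = 182,733,141
N ≈ √182,733,141 ≈ 13,517.9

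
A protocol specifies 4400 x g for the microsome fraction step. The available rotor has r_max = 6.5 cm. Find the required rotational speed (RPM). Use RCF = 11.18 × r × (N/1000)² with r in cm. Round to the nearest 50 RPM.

RCF = 11.18 × r × (N/1000)²
4,400 = 11.18 × 6.5 × (N/1000)²
(N/1000)² = 4,400 / 72.67 = 60.54768
N = 1000 × √60.54768 ≈ 7,781.2

N ≈ 7800 RPM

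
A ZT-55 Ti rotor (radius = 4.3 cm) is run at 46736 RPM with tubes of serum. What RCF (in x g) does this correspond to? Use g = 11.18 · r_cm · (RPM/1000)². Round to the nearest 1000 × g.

105000 x g

RCF = 11.18 × 4.3 × (46.736)² = 11.18 × 4.3 × 2,184.253696 ≈ 105,005.8 × g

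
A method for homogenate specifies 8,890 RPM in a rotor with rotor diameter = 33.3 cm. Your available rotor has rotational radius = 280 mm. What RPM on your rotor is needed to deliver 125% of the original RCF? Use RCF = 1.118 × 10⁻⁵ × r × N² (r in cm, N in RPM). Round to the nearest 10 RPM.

Original rotor: r = 33.3 / 2 = 16.65 cm
RCF = 1.118 × 10⁻⁵ × r × N²
RCF_original = 1.118 × 10⁻⁵ × 16.65 × (8890)² = 1.118 × 10⁻⁵ × 16.65 × 79,032,100 ≈ 14,711.6 × g
Target RCF = 1.25 × 14,711.6 ≈ 18,389.5 × g
Your rotor: r = 280 mm = 28.0 cm
18,389.5 = 1.118 × 10⁻⁵ × 28 × N²
N² = 18,389.5 / (31.304 × 10⁻⁵) = 58,744,889
N ≈ √58,744,889 ≈ 7,664.5

≈ 7660 RPM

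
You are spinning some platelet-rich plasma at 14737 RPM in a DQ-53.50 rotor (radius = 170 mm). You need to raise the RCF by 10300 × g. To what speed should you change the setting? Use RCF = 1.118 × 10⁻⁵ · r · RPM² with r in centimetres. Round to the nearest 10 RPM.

r = 170 mm = 17.0 cm
Current RCF = 1.118 × 10⁻⁵ × 17 × (14737)² = 1.118 × 10⁻⁵ × 17 × 217,179,169 ≈ 41,277.1 × g
Target RCF = 41,277.1 + 10,300 = 51,577.1 × g
N² = 51,577.1 / (19.006 × 10⁻⁵) = 271,372,724
N ≈ √271,372,724 ≈ 16,473.4

N₂ ≈ 16470 RPM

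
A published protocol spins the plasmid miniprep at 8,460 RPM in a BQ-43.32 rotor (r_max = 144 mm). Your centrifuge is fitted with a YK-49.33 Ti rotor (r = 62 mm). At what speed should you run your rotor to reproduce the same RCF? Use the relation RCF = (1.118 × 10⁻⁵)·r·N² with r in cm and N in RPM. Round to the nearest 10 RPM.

≈ 12890 RPM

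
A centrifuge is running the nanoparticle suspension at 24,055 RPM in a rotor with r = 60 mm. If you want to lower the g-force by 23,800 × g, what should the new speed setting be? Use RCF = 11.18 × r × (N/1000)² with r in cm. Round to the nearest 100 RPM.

N₂ ≈ 15000 RPM

r = 60 mm = 6.0 cm
Current RCF = 11.18 × 6 × (24.055)² = 11.18 × 6 × 578.643025 ≈ 38,815.4 × g
Target RCF = 38,815.4 − 23,800 = 15,015.4 × g
(N/1000)² = 15,015.4 / 67.08 = 223.8432
N = 1000 × √223.8432 ≈ 14,961.4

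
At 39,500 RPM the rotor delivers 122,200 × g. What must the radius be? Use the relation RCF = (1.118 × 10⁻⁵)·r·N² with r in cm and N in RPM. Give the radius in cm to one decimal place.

≈ 7.0 cm

RCF = 1.118 × 10⁻⁵ × r × N²
122200 = 1.118 × 10⁻⁵ × r × (39500)²
r = 122200 / (1.118 × 10⁻⁵ × 1,560,250,000) = 122200 / 17443.6 ≈ 7.005 cm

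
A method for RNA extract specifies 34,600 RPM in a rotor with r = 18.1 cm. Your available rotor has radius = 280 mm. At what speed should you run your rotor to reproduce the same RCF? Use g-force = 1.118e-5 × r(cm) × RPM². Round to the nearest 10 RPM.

RCF_original = 1.118 × 10⁻⁵ × 18.1 × (34600)² = 1.118 × 10⁻⁵ × 18.1 × 1,197,160,000 ≈ 242,254.9 × g
Your rotor: r = 280 mm = 28.0 cm
242,254.9 = 1.118 × 10⁻⁵ × 28 × N²
N² = 242,254.9 / (31.304 × 10⁻⁵) = 773,878,418
N ≈ √773,878,418 ≈ 27,818.7

≈ 27820 RPM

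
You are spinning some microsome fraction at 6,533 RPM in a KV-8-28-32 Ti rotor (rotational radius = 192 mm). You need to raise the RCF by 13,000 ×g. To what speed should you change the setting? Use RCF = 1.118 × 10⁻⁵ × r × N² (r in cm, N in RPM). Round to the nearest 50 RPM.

r = 192 mm = 19.2 cm
Current RCF = 1.118 × 10⁻⁵ × 19.2 × (6533)² = 1.118 × 10⁻⁵ × 19.2 × 42,680,089 ≈ 9,161.5 × g
Target RCF = 9,161.5 + 13,000 = 22,161.5 × g
N² = 22,161.5 / (21.4656 × 10⁻⁵) = 103,241,931
N ≈ √103,241,931 ≈ 10,160.8

≈ 10150 RPM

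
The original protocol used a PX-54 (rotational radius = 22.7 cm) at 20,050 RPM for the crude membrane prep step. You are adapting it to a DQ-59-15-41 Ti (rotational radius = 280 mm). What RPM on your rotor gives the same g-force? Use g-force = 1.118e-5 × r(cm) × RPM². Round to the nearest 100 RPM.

RCF_original = 1.118 × 10⁻⁵ × 22.7 × (20050)² = 1.118 × 10⁻⁵ × 22.7 × 402,002,500 ≈ 102,022.6 × g
Your rotor: r = 280 mm = 28.0 cm
102,022.6 = 1.118 × 10⁻⁵ × 28 × N²
N² = 102,022.6 / (31.304 × 10⁻⁵) = 325,909,149
N ≈ √325,909,149 ≈ 18,053.0

18100 RPM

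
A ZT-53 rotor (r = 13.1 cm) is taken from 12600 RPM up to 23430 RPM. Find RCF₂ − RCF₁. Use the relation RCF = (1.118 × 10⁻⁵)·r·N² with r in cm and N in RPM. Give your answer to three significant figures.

RCF₁ = 1.118 × 10⁻⁵ × 13.1 × (12600)² = 1.118 × 10⁻⁵ × 13.1 × 158,760,000 ≈ 23,251.7 × g
RCF₂ = 1.118 × 10⁻⁵ × 13.1 × (23430)² = 1.118 × 10⁻⁵ × 13.1 × 548,964,900 ≈ 80,400.3 × g
Increase = 80,400.3 − 23,251.7 = 57,148.6

57100 x g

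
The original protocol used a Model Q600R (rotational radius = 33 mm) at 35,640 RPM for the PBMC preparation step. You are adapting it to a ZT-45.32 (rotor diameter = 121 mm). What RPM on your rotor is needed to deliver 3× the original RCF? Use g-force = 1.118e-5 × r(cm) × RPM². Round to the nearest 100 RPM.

≈ 45600 RPM

Original rotor: r = 33 mm = 3.3 cm
RCF_original = 1.118 × 10⁻⁵ × 3.3 × (35640)² = 1.118 × 10⁻⁵ × 3.3 × 1,270,209,600 ≈ 46,863.1 × g
Target RCF = 3 × 46,863.1 ≈ 140,589.3 × g
Your rotor: r = 121 mm / 2 = 60.5 mm = 6.05 cm
140,589.3 = 1.118 × 10⁻⁵ × 6.05 × N²
N² = 140,589.3 / (6.7639 × 10⁻⁵) = 2,078,524,224
N ≈ √2,078,524,224 ≈ 45,590.8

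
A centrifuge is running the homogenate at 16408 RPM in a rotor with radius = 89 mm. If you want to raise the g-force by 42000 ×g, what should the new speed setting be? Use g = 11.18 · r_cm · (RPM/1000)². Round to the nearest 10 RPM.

N₂ ≈ 26290 RPM

r = 89 mm = 8.9 cm
Current RCF = 11.18 × 8.9 × (16.408)² = 11.18 × 8.9 × 269.222464 ≈ 26,788.2 × g
Target RCF = 26,788.2 + 42,000 = 68,788.2 × g
(N/1000)² = 68,788.2 / 99.502 = 691.3248
N = 1000 × √691.3248 ≈ 26,293.1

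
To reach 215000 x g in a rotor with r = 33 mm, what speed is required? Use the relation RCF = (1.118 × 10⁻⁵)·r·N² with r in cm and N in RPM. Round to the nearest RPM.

r = 33 mm = 3.3 cm
215,000 = 1.118 × 10⁻⁵ × 3.3 × N²
N² = 215,000 / (3.6894 × 10⁻⁵) = 5,827,505,828
N ≈ √5,827,505,828 ≈ 76,338.1

76338 RPM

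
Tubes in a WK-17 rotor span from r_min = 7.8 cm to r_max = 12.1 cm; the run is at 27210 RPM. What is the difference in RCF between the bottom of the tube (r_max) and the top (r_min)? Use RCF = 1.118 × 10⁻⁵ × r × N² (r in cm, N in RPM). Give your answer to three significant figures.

≈ 35600 ×g

ΔRCF = 1.118 × 10⁻⁵ × (r_max − r_min) × N² = 1.118 × 10⁻⁵ × 4.3 × 740,384,100 ≈ 35,593.2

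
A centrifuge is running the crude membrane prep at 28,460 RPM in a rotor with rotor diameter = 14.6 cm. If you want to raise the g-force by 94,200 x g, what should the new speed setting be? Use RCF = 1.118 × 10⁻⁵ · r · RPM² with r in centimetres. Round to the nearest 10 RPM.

N₂ ≈ 44320 RPM

r = 14.6 / 2 = 7.3 cm
Current RCF = 1.118 × 10⁻⁵ × 7.3 × (28460)² = 1.118 × 10⁻⁵ × 7.3 × 809,971,600 ≈ 66,105 × g
Target RCF = 66,105 + 94,200 = 160,305 × g
N² = 160,305 / (8.1614 × 10⁻⁵) = 1,964,185,066
N ≈ √1,964,185,066 ≈ 44,319.1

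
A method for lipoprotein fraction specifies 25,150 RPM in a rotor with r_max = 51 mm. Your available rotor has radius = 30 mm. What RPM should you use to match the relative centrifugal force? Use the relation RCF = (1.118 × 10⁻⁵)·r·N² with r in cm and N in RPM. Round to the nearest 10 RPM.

≈ 32790 RPM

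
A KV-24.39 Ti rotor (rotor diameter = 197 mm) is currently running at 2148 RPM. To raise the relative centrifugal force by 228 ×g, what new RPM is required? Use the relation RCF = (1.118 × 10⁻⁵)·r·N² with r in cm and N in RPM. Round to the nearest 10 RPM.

≈ 2590 RPM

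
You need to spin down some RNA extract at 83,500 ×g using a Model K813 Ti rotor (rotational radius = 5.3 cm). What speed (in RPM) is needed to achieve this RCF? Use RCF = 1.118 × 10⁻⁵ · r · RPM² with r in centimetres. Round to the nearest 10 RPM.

N ≈ 37540 RPM

RCF = 1.118 × 10⁻⁵ × r × N²
83,500 = 1.118 × 10⁻⁵ × 5.3 × N²
N² = 83,500 / (5.9254 × 10⁻⁵) = 1,409,187,565
N ≈ √1,409,187,565 ≈ 37,539.1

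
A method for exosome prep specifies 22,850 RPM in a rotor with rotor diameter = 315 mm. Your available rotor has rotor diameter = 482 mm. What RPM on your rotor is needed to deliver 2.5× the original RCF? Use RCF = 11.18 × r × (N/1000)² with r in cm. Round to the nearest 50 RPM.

Original rotor: r = 315 mm / 2 = 157.5 mm = 15.75 cm
RCF_original = 11.18 × 15.75 × (22.85)² = 11.18 × 15.75 × 522.1225 ≈ 91,937.9 × g
Target RCF = 2.5 × 91,937.9 ≈ 229,844.8 × g
Your rotor: r = 482 mm / 2 = 241 mm = 24.1 cm
229,844.8 = 11.18 × 24.1 × (N/1000)²
(N/1000)² = 229,844.8 / 269.438 = 853.0527
N = 1000 × √853.0527 ≈ 29,207.1

≈ 29200 RPM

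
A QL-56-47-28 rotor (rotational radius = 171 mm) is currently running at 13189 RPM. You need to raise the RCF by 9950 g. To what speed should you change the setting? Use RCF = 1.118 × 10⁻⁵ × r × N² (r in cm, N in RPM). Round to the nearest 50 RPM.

≈ 15050 RPM

r = 171 mm = 17.1 cm
Current RCF = 1.118 × 10⁻⁵ × 17.1 × (13189)² = 1.118 × 10⁻⁵ × 17.1 × 173,949,721 ≈ 33,255.4 × g
Target RCF = 33,255.4 + 9,950 = 43,205.4 × g
N² = 43,205.4 / (19.1178 × 10⁻⁵) = 225,995,669
N ≈ √225,995,669 ≈ 15,033.2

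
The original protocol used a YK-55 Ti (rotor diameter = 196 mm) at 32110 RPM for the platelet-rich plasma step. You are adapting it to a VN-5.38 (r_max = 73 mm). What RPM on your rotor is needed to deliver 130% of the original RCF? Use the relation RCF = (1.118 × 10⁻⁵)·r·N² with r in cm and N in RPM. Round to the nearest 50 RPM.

≈ 42400 RPM

Original rotor: r = 196 mm / 2 = 98 mm = 9.8 cm
RCF_original = 1.118 × 10⁻⁵ × 9.8 × (32110)² = 1.118 × 10⁻⁵ × 9.8 × 1,031,052,100 ≈ 112,966.2 × g
Target RCF = 1.3 × 112,966.2 ≈ 146,856.1 × g
Your rotor: r = 73 mm = 7.3 cm
146,856.1 = 1.118 × 10⁻⁵ × 7.3 × N²
N² = 146,856.1 / (8.1614 × 10⁻⁵) = 1,799,398,388
N ≈ √1,799,398,388 ≈ 42,419.3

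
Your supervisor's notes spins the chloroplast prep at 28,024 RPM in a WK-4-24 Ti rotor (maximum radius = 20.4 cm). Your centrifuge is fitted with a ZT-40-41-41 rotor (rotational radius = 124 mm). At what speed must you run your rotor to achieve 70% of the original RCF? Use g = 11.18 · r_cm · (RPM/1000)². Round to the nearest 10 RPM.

30070 RPM

RCF_original = 11.18 × 20.4 × (28.024)² = 11.18 × 20.4 × 785.344576 ≈ 179,115.1 × g
Target RCF = 0.7 × 179,115.1 ≈ 125,380.6 × g
Your rotor: r = 124 mm = 12.4 cm
125,380.6 = 11.18 × 12.4 × (N/1000)²
(N/1000)² = 125,380.6 / 138.632 = 904.4131
N = 1000 × √904.4131 ≈ 30,073.5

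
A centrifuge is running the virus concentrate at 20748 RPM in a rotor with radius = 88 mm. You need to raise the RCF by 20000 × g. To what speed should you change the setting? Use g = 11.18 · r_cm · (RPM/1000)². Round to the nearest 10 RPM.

r = 88 mm = 8.8 cm
Current RCF = 11.18 × 8.8 × (20.748)² = 11.18 × 8.8 × 430.479504 ≈ 42,352.3 × g
Target RCF = 42,352.3 + 20,000 = 62,352.3 × g
(N/1000)² = 62,352.3 / 98.384 = 633.7646
N = 1000 × √633.7646 ≈ 25,174.7

≈ 25170 RPM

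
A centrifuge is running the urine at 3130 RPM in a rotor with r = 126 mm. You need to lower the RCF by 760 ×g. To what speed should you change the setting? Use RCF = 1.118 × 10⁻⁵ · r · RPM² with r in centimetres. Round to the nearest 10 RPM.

≈ 2100 RPM

r = 126 mm = 12.6 cm
Current RCF = 1.118 × 10⁻⁵ × 12.6 × (3130)² = 1.118 × 10⁻⁵ × 12.6 × 9,796,900 ≈ 1,380.1 × g
Target RCF = 1,380.1 − 760 = 620.1 × g
N² = 620.1 / (14.0868 × 10⁻⁵) = 4,401,993
N ≈ √4,401,993 ≈ 2,098.1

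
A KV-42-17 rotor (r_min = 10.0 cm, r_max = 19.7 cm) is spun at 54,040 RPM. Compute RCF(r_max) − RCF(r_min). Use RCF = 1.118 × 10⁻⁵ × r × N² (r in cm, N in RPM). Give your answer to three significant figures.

ΔRCF ≈ 317000 x g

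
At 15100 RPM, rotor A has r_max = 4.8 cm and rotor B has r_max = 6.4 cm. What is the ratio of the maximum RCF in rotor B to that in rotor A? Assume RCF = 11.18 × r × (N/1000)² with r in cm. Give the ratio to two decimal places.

1.33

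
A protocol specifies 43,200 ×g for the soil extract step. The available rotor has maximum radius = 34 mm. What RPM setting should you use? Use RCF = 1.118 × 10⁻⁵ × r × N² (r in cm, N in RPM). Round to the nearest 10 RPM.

33710 RPM

r = 34 mm = 3.4 cm
43,200 = 1.118 × 10⁻⁵ × 3.4 × N²
N² = 43,200 / (3.8012 × 10⁻⁵) = 1,136,483,216
N ≈ √1,136,483,216 ≈ 33,711.8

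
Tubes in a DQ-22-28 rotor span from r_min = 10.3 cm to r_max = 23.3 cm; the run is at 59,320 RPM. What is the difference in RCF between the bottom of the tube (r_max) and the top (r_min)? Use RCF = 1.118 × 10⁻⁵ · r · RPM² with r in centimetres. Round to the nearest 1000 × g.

511000 × g

ΔRCF = 1.118 × 10⁻⁵ × (r_max − r_min) × N² = 1.118 × 10⁻⁵ × 13.0 × 3,518,862,400 ≈ 511,431.5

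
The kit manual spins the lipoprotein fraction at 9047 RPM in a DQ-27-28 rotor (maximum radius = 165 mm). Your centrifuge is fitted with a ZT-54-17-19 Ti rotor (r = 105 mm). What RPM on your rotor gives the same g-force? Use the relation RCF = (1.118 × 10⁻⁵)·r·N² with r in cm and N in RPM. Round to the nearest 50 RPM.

11350 RPM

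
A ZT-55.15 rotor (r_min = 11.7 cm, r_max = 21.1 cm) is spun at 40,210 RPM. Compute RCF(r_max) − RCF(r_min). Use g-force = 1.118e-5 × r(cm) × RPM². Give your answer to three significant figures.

RCF_max = 1.118 × 10⁻⁵ × 21.1 × (40210)² = 1.118 × 10⁻⁵ × 21.1 × 1,616,844,100 ≈ 381,410.3 × g
RCF_min = 1.118 × 10⁻⁵ × 11.7 × (40210)² = 1.118 × 10⁻⁵ × 11.7 × 1,616,844,100 ≈ 211,492.9 × g
ΔRCF = 381,410.3 − 211,492.9 = 169,917.4

≈ 170000 × g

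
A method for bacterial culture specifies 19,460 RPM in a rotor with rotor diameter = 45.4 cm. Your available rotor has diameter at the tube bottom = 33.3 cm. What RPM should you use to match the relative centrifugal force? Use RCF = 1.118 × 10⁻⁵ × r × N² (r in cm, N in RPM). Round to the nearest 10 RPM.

22720 RPM

Original rotor: r = 45.4 / 2 = 22.7 cm
RCF = 1.118 × 10⁻⁵ × r × N²
RCF_original = 1.118 × 10⁻⁵ × 22.7 × (19460)² = 1.118 × 10⁻⁵ × 22.7 × 378,691,600 ≈ 96,106.6 × g
Your rotor: r = 33.3 / 2 = 16.65 cm
96,106.6 = 1.118 × 10⁻⁵ × 16.65 × N²
N² = 96,106.6 / (18.6147 × 10⁻⁵) = 516,294,112
N ≈ √516,294,112 ≈ 22,722.1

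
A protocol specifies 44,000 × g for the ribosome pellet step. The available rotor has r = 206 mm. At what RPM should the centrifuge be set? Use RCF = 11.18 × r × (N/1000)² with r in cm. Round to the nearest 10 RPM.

≈ 13820 RPM

r = 206 mm = 20.6 cm
44,000 = 11.18 × 20.6 × (N/1000)²
(N/1000)² = 44,000 / 230.308 = 191.0485
N = 1000 × √191.0485 ≈ 13,822.0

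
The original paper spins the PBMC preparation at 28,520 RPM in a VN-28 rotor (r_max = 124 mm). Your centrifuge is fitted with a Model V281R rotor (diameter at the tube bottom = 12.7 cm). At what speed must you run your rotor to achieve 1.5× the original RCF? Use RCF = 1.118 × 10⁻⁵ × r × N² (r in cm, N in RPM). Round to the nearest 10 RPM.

≈ 48810 RPM

Original rotor: r = 124 mm = 12.4 cm
RCF = 1.118 × 10⁻⁵ × r × N²
RCF_original = 1.118 × 10⁻⁵ × 12.4 × (28520)² = 1.118 × 10⁻⁵ × 12.4 × 813,390,400 ≈ 112,761.9 × g
Target RCF = 1.5 × 112,761.9 ≈ 169,142.8 × g
Your rotor: r = 12.7 / 2 = 6.35 cm
169,142.8 = 1.118 × 10⁻⁵ × 6.35 × N²
N² = 169,142.8 / (7.0993 × 10⁻⁵) = 2,382,527,855
N ≈ √2,382,527,855 ≈ 48,811.1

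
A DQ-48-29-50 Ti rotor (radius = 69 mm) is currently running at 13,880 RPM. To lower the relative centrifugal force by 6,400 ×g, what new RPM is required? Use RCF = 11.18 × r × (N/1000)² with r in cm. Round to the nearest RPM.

r = 69 mm = 6.9 cm
Current RCF = 11.18 × 6.9 × (13.88)² = 11.18 × 6.9 × 192.6544 ≈ 14,861.7 × g
Target RCF = 14,861.7 − 6,400 = 8,461.7 × g
(N/1000)² = 8,461.7 / 77.142 = 109.6899
N = 1000 × √109.6899 ≈ 10,473.3

≈ 10473 RPM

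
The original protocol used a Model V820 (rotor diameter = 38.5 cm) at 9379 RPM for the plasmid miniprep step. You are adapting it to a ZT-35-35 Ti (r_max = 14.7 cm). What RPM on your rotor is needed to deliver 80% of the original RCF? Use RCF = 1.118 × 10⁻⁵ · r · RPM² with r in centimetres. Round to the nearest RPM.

Original rotor: r = 38.5 / 2 = 19.25 cm
RCF = 1.118 × 10⁻⁵ × r × N²
RCF_original = 1.118 × 10⁻⁵ × 19.25 × (9379)² = 1.118 × 10⁻⁵ × 19.25 × 87,965,641 ≈ 18,931.5 × g
Target RCF = 0.8 × 18,931.5 ≈ 15,145.2 × g
15,145.2 = 1.118 × 10⁻⁵ × 14.7 × N²
N² = 15,145.2 / (16.4346 × 10⁻⁵) = 92,154,357
N ≈ √92,154,357 ≈ 9,599.7

9600 RPM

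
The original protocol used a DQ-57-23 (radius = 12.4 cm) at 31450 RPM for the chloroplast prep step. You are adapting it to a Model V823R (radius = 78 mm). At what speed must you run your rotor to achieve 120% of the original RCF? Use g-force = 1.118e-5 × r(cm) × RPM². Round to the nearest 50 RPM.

43450 RPM

RCF_original = 1.118 × 10⁻⁵ × 12.4 × (31450)² = 1.118 × 10⁻⁵ × 12.4 × 989,102,500 ≈ 137,121.3 × g
Target RCF = 1.2 × 137,121.3 ≈ 164,545.6 × g
Your rotor: r = 78 mm = 7.8 cm
164,545.6 = 1.118 × 10⁻⁵ × 7.8 × N²
N² = 164,545.6 / (8.7204 × 10⁻⁵) = 1,886,904,270
N ≈ √1,886,904,270 ≈ 43,438.5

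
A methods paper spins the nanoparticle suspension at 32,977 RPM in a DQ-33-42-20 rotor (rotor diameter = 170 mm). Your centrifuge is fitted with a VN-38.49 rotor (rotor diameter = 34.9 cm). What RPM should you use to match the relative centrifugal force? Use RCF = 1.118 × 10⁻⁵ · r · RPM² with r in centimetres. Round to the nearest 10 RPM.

≈ 23020 RPM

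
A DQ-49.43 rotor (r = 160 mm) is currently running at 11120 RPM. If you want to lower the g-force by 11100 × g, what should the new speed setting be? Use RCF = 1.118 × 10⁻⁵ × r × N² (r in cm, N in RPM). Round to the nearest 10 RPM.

7850 RPM

r = 160 mm = 16.0 cm
Current RCF = 1.118 × 10⁻⁵ × 16 × (11120)² = 1.118 × 10⁻⁵ × 16 × 123,654,400 ≈ 22,119.3 × g
Target RCF = 22,119.3 − 11,100 = 11,019.3 × g
N² = 11,019.3 / (17.888 × 10⁻⁵) = 61,601,632
N ≈ √61,601,632 ≈ 7,848.7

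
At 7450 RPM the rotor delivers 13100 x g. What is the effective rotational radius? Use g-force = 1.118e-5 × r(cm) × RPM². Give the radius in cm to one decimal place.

r ≈ 21.1 cm

RCF = 1.118 × 10⁻⁵ × r × N²
13100 = 1.118 × 10⁻⁵ × r × (7450)²
r = 13100 / (1.118 × 10⁻⁵ × 55,502,500) = 13100 / 620.518 ≈ 21.111 cm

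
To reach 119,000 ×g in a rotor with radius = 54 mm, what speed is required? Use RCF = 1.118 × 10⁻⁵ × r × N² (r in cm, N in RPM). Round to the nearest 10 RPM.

r = 54 mm = 5.4 cm
119,000 = 1.118 × 10⁻⁵ × 5.4 × N²
N² = 119,000 / (6.0372 × 10⁻⁵) = 1,971,112,436
N ≈ √1,971,112,436 ≈ 44,397.2

≈ 44400 RPM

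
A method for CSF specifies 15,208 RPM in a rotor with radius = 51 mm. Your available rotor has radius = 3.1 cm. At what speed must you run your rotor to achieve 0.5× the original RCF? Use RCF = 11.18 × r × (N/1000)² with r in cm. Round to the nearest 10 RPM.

Original rotor: r = 51 mm = 5.1 cm
RCF_original = 11.18 × 5.1 × (15.208)² = 11.18 × 5.1 × 231.283264 ≈ 13,187.3 × g
Target RCF = 0.5 × 13,187.3 ≈ 6,593.6 × g
6,593.6 = 11.18 × 3.1 × (N/1000)²
(N/1000)² = 6,593.6 / 34.658 = 190.2476
N = 1000 × √190.2476 ≈ 13,793.0

13790 RPM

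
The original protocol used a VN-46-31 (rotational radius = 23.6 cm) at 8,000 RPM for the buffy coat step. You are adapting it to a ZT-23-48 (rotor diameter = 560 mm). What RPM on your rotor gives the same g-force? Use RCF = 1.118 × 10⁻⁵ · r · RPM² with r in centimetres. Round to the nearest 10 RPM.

≈ 7340 RPM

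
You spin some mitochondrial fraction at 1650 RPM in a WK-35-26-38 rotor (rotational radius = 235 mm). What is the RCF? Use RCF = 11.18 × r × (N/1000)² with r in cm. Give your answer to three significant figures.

r = 235 mm = 23.5 cm
RCF = 11.18 × 23.5 × (1.65)² = 11.18 × 23.5 × 2.7225 ≈ 715.3 × g

RCF ≈ 715 × g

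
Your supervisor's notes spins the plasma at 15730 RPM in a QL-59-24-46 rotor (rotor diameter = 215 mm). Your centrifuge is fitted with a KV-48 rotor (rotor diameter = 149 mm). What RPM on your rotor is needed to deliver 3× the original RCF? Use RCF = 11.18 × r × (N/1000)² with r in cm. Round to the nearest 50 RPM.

32750 RPM

Original rotor: r = 215 mm / 2 = 107.5 mm = 10.75 cm
RCF_original = 11.18 × 10.75 × (15.73)² = 11.18 × 10.75 × 247.4329 ≈ 29,737.7 × g
Target RCF = 3 × 29,737.7 ≈ 89,213.1 × g
Your rotor: r = 149 mm / 2 = 74.5 mm = 7.45 cm
89,213.1 = 11.18 × 7.45 × (N/1000)²
(N/1000)² = 89,213.1 / 83.291 = 1071.101
N = 1000 × √1071.101 ≈ 32,727.7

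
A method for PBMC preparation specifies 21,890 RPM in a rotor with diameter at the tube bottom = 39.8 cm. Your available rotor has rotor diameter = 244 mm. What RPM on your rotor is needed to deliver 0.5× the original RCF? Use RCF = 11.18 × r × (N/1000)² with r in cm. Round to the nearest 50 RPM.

19750 RPM

Original rotor: r = 39.8 / 2 = 19.9 cm
RCF = 11.18 × r × (N/1000)²
RCF_original = 11.18 × 19.9 × (21.89)² = 11.18 × 19.9 × 479.1721 ≈ 106,607.2 × g
Target RCF = 0.5 × 106,607.2 ≈ 53,303.6 × g
Your rotor: r = 244 mm / 2 = 122 mm = 12.2 cm
53,303.6 = 11.18 × 12.2 × (N/1000)²
(N/1000)² = 53,303.6 / 136.396 = 390.8003
N = 1000 × √390.8003 ≈ 19,768.7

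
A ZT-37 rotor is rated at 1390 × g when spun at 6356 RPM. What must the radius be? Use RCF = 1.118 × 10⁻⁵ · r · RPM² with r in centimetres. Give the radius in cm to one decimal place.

r ≈ 3.1 cm

1390 = 1.118 × 10⁻⁵ × r × (6356)²
r = 1390 / (1.118 × 10⁻⁵ × 40,398,736) = 1390 / 451.6579 ≈ 3.078 cm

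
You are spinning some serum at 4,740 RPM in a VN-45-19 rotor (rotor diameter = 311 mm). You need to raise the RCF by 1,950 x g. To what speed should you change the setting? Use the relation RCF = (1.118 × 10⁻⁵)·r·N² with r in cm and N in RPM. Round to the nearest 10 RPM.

r = 311 mm / 2 = 155.5 mm = 15.55 cm
Current RCF = 1.118 × 10⁻⁵ × 15.55 × (4740)² = 1.118 × 10⁻⁵ × 15.55 × 22,467,600 ≈ 3,906 × g
Target RCF = 3,906 + 1,950 = 5,856 × g
N² = 5,856 / (17.3849 × 10⁻⁵) = 33,684,404
N ≈ √33,684,404 ≈ 5,803.8

≈ 5800 RPM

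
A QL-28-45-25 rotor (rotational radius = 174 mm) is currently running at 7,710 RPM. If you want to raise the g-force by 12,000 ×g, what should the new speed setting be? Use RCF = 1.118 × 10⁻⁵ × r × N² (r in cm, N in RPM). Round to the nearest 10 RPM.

r = 174 mm = 17.4 cm
Current RCF = 1.118 × 10⁻⁵ × 17.4 × (7710)² = 1.118 × 10⁻⁵ × 17.4 × 59,444,100 ≈ 11,563.8 × g
Target RCF = 11,563.8 + 12,000 = 23,563.8 × g
N² = 23,563.8 / (19.4532 × 10⁻⁵) = 121,130,714
N ≈ √121,130,714 ≈ 11,005.9

N₂ ≈ 11010 RPM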